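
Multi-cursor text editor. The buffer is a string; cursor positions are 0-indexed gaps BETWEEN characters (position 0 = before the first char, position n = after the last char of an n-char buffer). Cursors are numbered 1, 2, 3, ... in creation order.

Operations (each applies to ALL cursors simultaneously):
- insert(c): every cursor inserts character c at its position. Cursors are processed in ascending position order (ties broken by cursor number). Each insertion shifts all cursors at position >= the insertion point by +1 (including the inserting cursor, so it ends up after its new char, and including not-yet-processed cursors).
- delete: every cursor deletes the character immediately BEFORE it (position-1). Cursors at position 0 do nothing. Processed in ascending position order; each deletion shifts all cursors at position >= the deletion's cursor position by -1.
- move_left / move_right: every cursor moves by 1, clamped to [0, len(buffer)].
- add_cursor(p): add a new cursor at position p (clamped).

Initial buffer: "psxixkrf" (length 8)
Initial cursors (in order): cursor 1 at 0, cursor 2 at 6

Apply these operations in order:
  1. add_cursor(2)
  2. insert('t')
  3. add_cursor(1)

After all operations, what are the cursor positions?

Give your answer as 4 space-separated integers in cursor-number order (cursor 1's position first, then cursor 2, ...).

After op 1 (add_cursor(2)): buffer="psxixkrf" (len 8), cursors c1@0 c3@2 c2@6, authorship ........
After op 2 (insert('t')): buffer="tpstxixktrf" (len 11), cursors c1@1 c3@4 c2@9, authorship 1..3....2..
After op 3 (add_cursor(1)): buffer="tpstxixktrf" (len 11), cursors c1@1 c4@1 c3@4 c2@9, authorship 1..3....2..

Answer: 1 9 4 1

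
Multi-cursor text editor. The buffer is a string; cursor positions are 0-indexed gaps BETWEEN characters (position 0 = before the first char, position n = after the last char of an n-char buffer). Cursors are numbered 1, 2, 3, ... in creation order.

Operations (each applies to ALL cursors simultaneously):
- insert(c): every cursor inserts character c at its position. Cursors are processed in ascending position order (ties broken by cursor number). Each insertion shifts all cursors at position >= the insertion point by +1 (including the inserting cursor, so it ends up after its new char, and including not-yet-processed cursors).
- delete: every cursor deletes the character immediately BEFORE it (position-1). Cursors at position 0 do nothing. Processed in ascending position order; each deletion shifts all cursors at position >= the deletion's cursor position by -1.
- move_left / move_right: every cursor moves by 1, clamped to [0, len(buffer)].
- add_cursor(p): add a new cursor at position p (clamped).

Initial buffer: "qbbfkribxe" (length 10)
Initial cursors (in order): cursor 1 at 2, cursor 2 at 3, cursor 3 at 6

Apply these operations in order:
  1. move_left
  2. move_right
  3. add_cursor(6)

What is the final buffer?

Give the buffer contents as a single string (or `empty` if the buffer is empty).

After op 1 (move_left): buffer="qbbfkribxe" (len 10), cursors c1@1 c2@2 c3@5, authorship ..........
After op 2 (move_right): buffer="qbbfkribxe" (len 10), cursors c1@2 c2@3 c3@6, authorship ..........
After op 3 (add_cursor(6)): buffer="qbbfkribxe" (len 10), cursors c1@2 c2@3 c3@6 c4@6, authorship ..........

Answer: qbbfkribxe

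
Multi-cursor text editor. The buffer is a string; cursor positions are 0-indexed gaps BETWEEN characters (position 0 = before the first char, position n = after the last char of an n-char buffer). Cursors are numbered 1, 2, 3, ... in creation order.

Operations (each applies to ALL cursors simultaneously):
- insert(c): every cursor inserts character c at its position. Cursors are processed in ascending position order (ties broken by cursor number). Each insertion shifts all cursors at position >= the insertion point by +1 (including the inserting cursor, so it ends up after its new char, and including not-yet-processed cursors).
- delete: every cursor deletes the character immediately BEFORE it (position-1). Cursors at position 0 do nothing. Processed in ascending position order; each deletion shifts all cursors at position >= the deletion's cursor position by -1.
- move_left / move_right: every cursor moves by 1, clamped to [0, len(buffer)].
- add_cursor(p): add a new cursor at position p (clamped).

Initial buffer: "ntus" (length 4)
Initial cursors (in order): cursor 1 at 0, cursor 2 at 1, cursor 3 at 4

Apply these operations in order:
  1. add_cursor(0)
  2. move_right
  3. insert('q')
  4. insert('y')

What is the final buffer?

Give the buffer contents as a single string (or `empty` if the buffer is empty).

After op 1 (add_cursor(0)): buffer="ntus" (len 4), cursors c1@0 c4@0 c2@1 c3@4, authorship ....
After op 2 (move_right): buffer="ntus" (len 4), cursors c1@1 c4@1 c2@2 c3@4, authorship ....
After op 3 (insert('q')): buffer="nqqtqusq" (len 8), cursors c1@3 c4@3 c2@5 c3@8, authorship .14.2..3
After op 4 (insert('y')): buffer="nqqyytqyusqy" (len 12), cursors c1@5 c4@5 c2@8 c3@12, authorship .1414.22..33

Answer: nqqyytqyusqy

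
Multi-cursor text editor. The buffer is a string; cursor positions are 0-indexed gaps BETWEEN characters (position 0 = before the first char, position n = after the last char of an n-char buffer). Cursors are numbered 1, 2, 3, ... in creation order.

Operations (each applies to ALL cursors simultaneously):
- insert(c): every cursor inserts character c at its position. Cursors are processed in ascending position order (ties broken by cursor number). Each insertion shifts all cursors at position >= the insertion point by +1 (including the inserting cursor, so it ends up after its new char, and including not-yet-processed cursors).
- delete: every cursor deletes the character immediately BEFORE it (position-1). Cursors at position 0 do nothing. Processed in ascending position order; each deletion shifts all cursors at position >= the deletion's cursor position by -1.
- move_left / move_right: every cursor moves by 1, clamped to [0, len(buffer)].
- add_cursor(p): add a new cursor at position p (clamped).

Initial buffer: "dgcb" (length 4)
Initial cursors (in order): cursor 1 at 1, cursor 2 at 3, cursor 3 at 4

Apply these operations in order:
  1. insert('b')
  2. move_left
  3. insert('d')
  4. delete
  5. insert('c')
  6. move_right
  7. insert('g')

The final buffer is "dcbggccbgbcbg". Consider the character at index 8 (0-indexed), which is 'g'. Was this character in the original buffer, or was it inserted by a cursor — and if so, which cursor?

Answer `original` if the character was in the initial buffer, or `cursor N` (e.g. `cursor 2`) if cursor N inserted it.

Answer: cursor 2

Derivation:
After op 1 (insert('b')): buffer="dbgcbbb" (len 7), cursors c1@2 c2@5 c3@7, authorship .1..2.3
After op 2 (move_left): buffer="dbgcbbb" (len 7), cursors c1@1 c2@4 c3@6, authorship .1..2.3
After op 3 (insert('d')): buffer="ddbgcdbbdb" (len 10), cursors c1@2 c2@6 c3@9, authorship .11..22.33
After op 4 (delete): buffer="dbgcbbb" (len 7), cursors c1@1 c2@4 c3@6, authorship .1..2.3
After op 5 (insert('c')): buffer="dcbgccbbcb" (len 10), cursors c1@2 c2@6 c3@9, authorship .11..22.33
After op 6 (move_right): buffer="dcbgccbbcb" (len 10), cursors c1@3 c2@7 c3@10, authorship .11..22.33
After op 7 (insert('g')): buffer="dcbggccbgbcbg" (len 13), cursors c1@4 c2@9 c3@13, authorship .111..222.333
Authorship (.=original, N=cursor N): . 1 1 1 . . 2 2 2 . 3 3 3
Index 8: author = 2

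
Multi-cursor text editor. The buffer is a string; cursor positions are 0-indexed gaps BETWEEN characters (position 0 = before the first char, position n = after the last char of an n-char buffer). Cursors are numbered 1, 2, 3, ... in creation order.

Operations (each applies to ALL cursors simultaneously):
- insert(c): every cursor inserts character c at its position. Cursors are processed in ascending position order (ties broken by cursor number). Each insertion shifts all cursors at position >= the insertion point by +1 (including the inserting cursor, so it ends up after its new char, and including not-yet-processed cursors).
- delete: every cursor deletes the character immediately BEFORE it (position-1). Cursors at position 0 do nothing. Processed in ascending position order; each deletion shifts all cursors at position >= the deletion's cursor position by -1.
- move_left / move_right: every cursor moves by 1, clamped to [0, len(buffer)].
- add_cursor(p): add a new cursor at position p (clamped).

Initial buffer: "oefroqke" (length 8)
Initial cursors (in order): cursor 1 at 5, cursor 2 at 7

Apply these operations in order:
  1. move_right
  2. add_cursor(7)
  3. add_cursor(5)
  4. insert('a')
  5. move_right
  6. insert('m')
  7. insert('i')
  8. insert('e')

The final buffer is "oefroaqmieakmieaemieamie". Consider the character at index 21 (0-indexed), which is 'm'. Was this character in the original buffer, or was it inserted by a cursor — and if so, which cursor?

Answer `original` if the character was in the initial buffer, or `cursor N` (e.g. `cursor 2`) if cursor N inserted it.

After op 1 (move_right): buffer="oefroqke" (len 8), cursors c1@6 c2@8, authorship ........
After op 2 (add_cursor(7)): buffer="oefroqke" (len 8), cursors c1@6 c3@7 c2@8, authorship ........
After op 3 (add_cursor(5)): buffer="oefroqke" (len 8), cursors c4@5 c1@6 c3@7 c2@8, authorship ........
After op 4 (insert('a')): buffer="oefroaqakaea" (len 12), cursors c4@6 c1@8 c3@10 c2@12, authorship .....4.1.3.2
After op 5 (move_right): buffer="oefroaqakaea" (len 12), cursors c4@7 c1@9 c3@11 c2@12, authorship .....4.1.3.2
After op 6 (insert('m')): buffer="oefroaqmakmaemam" (len 16), cursors c4@8 c1@11 c3@14 c2@16, authorship .....4.41.13.322
After op 7 (insert('i')): buffer="oefroaqmiakmiaemiami" (len 20), cursors c4@9 c1@13 c3@17 c2@20, authorship .....4.441.113.33222
After op 8 (insert('e')): buffer="oefroaqmieakmieaemieamie" (len 24), cursors c4@10 c1@15 c3@20 c2@24, authorship .....4.4441.1113.3332222
Authorship (.=original, N=cursor N): . . . . . 4 . 4 4 4 1 . 1 1 1 3 . 3 3 3 2 2 2 2
Index 21: author = 2

Answer: cursor 2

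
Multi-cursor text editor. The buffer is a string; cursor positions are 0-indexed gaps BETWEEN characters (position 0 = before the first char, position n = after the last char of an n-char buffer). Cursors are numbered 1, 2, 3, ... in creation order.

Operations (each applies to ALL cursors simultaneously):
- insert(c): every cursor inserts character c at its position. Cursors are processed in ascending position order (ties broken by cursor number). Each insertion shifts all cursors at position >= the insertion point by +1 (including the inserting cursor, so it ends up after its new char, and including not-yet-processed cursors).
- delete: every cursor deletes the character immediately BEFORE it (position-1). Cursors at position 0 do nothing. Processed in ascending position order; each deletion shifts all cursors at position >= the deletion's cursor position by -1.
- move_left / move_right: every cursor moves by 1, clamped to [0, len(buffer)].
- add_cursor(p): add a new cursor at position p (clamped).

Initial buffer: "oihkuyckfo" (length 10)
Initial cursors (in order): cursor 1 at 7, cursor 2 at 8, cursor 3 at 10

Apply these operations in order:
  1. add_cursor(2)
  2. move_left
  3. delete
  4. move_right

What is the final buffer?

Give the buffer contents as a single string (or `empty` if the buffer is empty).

Answer: ihkuko

Derivation:
After op 1 (add_cursor(2)): buffer="oihkuyckfo" (len 10), cursors c4@2 c1@7 c2@8 c3@10, authorship ..........
After op 2 (move_left): buffer="oihkuyckfo" (len 10), cursors c4@1 c1@6 c2@7 c3@9, authorship ..........
After op 3 (delete): buffer="ihkuko" (len 6), cursors c4@0 c1@4 c2@4 c3@5, authorship ......
After op 4 (move_right): buffer="ihkuko" (len 6), cursors c4@1 c1@5 c2@5 c3@6, authorship ......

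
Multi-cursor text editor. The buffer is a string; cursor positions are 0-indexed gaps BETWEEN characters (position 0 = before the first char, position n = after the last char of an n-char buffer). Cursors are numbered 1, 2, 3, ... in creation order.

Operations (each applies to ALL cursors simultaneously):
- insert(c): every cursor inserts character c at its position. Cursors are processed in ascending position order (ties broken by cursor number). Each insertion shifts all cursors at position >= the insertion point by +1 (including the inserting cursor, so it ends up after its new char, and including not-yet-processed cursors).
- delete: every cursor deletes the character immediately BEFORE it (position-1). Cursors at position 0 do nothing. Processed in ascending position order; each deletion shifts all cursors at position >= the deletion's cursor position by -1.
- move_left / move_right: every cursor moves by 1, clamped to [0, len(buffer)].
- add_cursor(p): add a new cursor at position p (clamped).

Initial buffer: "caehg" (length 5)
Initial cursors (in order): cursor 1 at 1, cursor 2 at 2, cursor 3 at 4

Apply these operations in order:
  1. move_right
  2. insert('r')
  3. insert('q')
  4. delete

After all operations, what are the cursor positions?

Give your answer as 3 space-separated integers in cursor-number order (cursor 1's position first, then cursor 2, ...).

After op 1 (move_right): buffer="caehg" (len 5), cursors c1@2 c2@3 c3@5, authorship .....
After op 2 (insert('r')): buffer="carerhgr" (len 8), cursors c1@3 c2@5 c3@8, authorship ..1.2..3
After op 3 (insert('q')): buffer="carqerqhgrq" (len 11), cursors c1@4 c2@7 c3@11, authorship ..11.22..33
After op 4 (delete): buffer="carerhgr" (len 8), cursors c1@3 c2@5 c3@8, authorship ..1.2..3

Answer: 3 5 8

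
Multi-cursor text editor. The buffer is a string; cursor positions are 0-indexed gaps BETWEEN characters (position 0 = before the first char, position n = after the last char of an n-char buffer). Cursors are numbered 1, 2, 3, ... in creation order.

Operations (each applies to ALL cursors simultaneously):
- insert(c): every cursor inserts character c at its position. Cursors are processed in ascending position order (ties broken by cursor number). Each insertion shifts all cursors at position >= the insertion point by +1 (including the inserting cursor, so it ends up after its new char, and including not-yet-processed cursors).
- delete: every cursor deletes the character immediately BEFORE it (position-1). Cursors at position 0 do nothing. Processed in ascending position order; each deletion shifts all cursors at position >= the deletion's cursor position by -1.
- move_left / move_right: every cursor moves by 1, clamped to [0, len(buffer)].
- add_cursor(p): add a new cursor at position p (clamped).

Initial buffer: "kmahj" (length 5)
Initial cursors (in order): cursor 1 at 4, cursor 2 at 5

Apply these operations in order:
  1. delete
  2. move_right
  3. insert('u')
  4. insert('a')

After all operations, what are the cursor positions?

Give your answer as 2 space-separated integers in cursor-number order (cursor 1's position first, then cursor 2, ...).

After op 1 (delete): buffer="kma" (len 3), cursors c1@3 c2@3, authorship ...
After op 2 (move_right): buffer="kma" (len 3), cursors c1@3 c2@3, authorship ...
After op 3 (insert('u')): buffer="kmauu" (len 5), cursors c1@5 c2@5, authorship ...12
After op 4 (insert('a')): buffer="kmauuaa" (len 7), cursors c1@7 c2@7, authorship ...1212

Answer: 7 7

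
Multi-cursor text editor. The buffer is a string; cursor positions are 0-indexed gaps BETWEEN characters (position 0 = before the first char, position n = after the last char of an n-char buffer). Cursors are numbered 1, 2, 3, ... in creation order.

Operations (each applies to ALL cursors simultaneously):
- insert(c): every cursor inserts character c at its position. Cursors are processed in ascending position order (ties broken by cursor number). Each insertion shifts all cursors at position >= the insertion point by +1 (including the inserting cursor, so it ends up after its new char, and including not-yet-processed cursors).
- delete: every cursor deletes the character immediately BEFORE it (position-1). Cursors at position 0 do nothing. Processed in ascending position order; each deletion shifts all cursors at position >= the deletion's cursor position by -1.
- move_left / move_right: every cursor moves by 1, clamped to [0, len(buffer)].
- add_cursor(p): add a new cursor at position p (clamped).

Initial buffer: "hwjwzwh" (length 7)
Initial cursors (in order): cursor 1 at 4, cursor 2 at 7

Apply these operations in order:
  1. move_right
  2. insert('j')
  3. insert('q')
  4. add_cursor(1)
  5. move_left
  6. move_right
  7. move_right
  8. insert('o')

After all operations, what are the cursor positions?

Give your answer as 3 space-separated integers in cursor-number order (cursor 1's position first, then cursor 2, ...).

After op 1 (move_right): buffer="hwjwzwh" (len 7), cursors c1@5 c2@7, authorship .......
After op 2 (insert('j')): buffer="hwjwzjwhj" (len 9), cursors c1@6 c2@9, authorship .....1..2
After op 3 (insert('q')): buffer="hwjwzjqwhjq" (len 11), cursors c1@7 c2@11, authorship .....11..22
After op 4 (add_cursor(1)): buffer="hwjwzjqwhjq" (len 11), cursors c3@1 c1@7 c2@11, authorship .....11..22
After op 5 (move_left): buffer="hwjwzjqwhjq" (len 11), cursors c3@0 c1@6 c2@10, authorship .....11..22
After op 6 (move_right): buffer="hwjwzjqwhjq" (len 11), cursors c3@1 c1@7 c2@11, authorship .....11..22
After op 7 (move_right): buffer="hwjwzjqwhjq" (len 11), cursors c3@2 c1@8 c2@11, authorship .....11..22
After op 8 (insert('o')): buffer="hwojwzjqwohjqo" (len 14), cursors c3@3 c1@10 c2@14, authorship ..3...11.1.222

Answer: 10 14 3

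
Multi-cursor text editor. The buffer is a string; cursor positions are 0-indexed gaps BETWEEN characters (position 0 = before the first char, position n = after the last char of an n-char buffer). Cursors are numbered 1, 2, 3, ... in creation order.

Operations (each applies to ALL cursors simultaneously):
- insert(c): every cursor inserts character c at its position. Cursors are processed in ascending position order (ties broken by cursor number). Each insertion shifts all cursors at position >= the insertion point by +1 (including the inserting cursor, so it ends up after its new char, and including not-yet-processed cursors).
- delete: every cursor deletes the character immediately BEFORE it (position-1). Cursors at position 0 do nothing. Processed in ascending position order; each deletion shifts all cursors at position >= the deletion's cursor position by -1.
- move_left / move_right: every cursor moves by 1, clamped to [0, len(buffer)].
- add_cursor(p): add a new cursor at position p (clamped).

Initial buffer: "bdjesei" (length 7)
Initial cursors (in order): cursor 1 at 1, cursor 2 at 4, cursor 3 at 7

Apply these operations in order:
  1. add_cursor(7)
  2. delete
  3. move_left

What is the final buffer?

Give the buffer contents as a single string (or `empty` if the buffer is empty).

Answer: djs

Derivation:
After op 1 (add_cursor(7)): buffer="bdjesei" (len 7), cursors c1@1 c2@4 c3@7 c4@7, authorship .......
After op 2 (delete): buffer="djs" (len 3), cursors c1@0 c2@2 c3@3 c4@3, authorship ...
After op 3 (move_left): buffer="djs" (len 3), cursors c1@0 c2@1 c3@2 c4@2, authorship ...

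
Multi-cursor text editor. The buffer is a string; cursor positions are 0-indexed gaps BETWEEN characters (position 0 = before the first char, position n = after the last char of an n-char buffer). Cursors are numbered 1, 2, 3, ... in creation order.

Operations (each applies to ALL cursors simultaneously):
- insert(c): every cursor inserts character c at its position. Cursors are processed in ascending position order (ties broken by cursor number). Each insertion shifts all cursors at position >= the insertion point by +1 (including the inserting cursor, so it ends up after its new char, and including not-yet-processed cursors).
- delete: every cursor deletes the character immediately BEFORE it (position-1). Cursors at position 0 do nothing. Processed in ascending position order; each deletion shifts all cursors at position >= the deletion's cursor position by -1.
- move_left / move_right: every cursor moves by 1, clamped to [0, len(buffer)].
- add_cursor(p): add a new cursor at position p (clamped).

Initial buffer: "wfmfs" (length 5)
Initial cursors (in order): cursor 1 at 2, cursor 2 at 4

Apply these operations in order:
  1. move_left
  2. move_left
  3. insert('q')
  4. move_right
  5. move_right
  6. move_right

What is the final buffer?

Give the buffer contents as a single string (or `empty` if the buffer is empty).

After op 1 (move_left): buffer="wfmfs" (len 5), cursors c1@1 c2@3, authorship .....
After op 2 (move_left): buffer="wfmfs" (len 5), cursors c1@0 c2@2, authorship .....
After op 3 (insert('q')): buffer="qwfqmfs" (len 7), cursors c1@1 c2@4, authorship 1..2...
After op 4 (move_right): buffer="qwfqmfs" (len 7), cursors c1@2 c2@5, authorship 1..2...
After op 5 (move_right): buffer="qwfqmfs" (len 7), cursors c1@3 c2@6, authorship 1..2...
After op 6 (move_right): buffer="qwfqmfs" (len 7), cursors c1@4 c2@7, authorship 1..2...

Answer: qwfqmfs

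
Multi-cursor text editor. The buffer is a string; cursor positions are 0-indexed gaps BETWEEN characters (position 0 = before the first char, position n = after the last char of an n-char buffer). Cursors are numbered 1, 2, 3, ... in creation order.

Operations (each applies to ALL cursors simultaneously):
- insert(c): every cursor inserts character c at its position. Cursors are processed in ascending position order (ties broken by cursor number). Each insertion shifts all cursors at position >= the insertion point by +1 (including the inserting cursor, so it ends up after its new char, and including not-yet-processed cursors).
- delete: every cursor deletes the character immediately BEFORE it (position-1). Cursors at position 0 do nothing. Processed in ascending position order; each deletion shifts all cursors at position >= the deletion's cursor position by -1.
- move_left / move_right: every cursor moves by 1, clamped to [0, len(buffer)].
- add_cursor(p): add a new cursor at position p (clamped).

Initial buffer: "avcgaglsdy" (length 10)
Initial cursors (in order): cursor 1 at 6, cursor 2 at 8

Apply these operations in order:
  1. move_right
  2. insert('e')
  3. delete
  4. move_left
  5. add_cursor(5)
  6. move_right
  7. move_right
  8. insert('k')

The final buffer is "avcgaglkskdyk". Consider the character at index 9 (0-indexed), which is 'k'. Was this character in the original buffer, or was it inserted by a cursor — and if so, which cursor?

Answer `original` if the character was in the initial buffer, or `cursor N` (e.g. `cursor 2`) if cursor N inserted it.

After op 1 (move_right): buffer="avcgaglsdy" (len 10), cursors c1@7 c2@9, authorship ..........
After op 2 (insert('e')): buffer="avcgaglesdey" (len 12), cursors c1@8 c2@11, authorship .......1..2.
After op 3 (delete): buffer="avcgaglsdy" (len 10), cursors c1@7 c2@9, authorship ..........
After op 4 (move_left): buffer="avcgaglsdy" (len 10), cursors c1@6 c2@8, authorship ..........
After op 5 (add_cursor(5)): buffer="avcgaglsdy" (len 10), cursors c3@5 c1@6 c2@8, authorship ..........
After op 6 (move_right): buffer="avcgaglsdy" (len 10), cursors c3@6 c1@7 c2@9, authorship ..........
After op 7 (move_right): buffer="avcgaglsdy" (len 10), cursors c3@7 c1@8 c2@10, authorship ..........
After op 8 (insert('k')): buffer="avcgaglkskdyk" (len 13), cursors c3@8 c1@10 c2@13, authorship .......3.1..2
Authorship (.=original, N=cursor N): . . . . . . . 3 . 1 . . 2
Index 9: author = 1

Answer: cursor 1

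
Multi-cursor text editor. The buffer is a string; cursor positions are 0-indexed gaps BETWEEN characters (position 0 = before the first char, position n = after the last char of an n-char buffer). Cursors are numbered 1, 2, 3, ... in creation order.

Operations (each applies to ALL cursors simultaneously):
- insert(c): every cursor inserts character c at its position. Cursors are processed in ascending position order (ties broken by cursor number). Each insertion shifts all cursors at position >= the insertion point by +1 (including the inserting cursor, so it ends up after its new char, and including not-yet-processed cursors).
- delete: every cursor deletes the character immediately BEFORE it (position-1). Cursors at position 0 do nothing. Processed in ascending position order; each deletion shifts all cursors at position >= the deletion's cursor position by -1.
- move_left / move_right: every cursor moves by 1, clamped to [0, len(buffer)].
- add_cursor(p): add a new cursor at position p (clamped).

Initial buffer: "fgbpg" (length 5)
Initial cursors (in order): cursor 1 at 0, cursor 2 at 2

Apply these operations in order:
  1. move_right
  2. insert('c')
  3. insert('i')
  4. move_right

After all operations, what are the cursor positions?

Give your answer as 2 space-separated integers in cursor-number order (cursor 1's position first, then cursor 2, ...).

Answer: 4 8

Derivation:
After op 1 (move_right): buffer="fgbpg" (len 5), cursors c1@1 c2@3, authorship .....
After op 2 (insert('c')): buffer="fcgbcpg" (len 7), cursors c1@2 c2@5, authorship .1..2..
After op 3 (insert('i')): buffer="fcigbcipg" (len 9), cursors c1@3 c2@7, authorship .11..22..
After op 4 (move_right): buffer="fcigbcipg" (len 9), cursors c1@4 c2@8, authorship .11..22..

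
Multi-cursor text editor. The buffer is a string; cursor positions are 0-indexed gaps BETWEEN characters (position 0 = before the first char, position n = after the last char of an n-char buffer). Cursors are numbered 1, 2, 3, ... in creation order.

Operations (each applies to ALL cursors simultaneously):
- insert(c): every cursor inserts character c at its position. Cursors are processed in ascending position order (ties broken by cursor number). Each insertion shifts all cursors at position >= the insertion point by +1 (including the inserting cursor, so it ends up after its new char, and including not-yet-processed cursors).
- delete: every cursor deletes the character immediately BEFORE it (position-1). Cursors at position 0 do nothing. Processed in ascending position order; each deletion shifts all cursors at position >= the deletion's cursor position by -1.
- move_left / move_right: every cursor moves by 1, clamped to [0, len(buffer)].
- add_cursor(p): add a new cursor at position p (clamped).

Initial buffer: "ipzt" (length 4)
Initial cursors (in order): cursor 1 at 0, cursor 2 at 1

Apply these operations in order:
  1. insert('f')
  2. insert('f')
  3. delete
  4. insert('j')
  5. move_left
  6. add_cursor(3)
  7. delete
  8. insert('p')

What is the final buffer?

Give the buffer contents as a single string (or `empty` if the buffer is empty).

Answer: pjppjpzt

Derivation:
After op 1 (insert('f')): buffer="fifpzt" (len 6), cursors c1@1 c2@3, authorship 1.2...
After op 2 (insert('f')): buffer="ffiffpzt" (len 8), cursors c1@2 c2@5, authorship 11.22...
After op 3 (delete): buffer="fifpzt" (len 6), cursors c1@1 c2@3, authorship 1.2...
After op 4 (insert('j')): buffer="fjifjpzt" (len 8), cursors c1@2 c2@5, authorship 11.22...
After op 5 (move_left): buffer="fjifjpzt" (len 8), cursors c1@1 c2@4, authorship 11.22...
After op 6 (add_cursor(3)): buffer="fjifjpzt" (len 8), cursors c1@1 c3@3 c2@4, authorship 11.22...
After op 7 (delete): buffer="jjpzt" (len 5), cursors c1@0 c2@1 c3@1, authorship 12...
After op 8 (insert('p')): buffer="pjppjpzt" (len 8), cursors c1@1 c2@4 c3@4, authorship 11232...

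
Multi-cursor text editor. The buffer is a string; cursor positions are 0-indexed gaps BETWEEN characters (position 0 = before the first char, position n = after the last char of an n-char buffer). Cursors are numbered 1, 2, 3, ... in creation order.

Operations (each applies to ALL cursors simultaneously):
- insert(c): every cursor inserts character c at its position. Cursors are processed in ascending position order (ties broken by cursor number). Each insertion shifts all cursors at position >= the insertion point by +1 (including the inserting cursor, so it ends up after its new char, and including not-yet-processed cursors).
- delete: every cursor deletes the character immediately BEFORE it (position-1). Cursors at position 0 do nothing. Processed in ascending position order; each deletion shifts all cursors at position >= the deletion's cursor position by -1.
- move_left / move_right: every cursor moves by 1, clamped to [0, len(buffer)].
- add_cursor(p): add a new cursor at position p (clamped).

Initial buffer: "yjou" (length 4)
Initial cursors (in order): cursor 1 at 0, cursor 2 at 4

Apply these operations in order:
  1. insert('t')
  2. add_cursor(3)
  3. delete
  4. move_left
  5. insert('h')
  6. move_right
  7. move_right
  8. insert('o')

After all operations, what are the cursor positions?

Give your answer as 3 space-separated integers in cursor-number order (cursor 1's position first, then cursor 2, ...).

Answer: 6 9 6

Derivation:
After op 1 (insert('t')): buffer="tyjout" (len 6), cursors c1@1 c2@6, authorship 1....2
After op 2 (add_cursor(3)): buffer="tyjout" (len 6), cursors c1@1 c3@3 c2@6, authorship 1....2
After op 3 (delete): buffer="you" (len 3), cursors c1@0 c3@1 c2@3, authorship ...
After op 4 (move_left): buffer="you" (len 3), cursors c1@0 c3@0 c2@2, authorship ...
After op 5 (insert('h')): buffer="hhyohu" (len 6), cursors c1@2 c3@2 c2@5, authorship 13..2.
After op 6 (move_right): buffer="hhyohu" (len 6), cursors c1@3 c3@3 c2@6, authorship 13..2.
After op 7 (move_right): buffer="hhyohu" (len 6), cursors c1@4 c3@4 c2@6, authorship 13..2.
After op 8 (insert('o')): buffer="hhyooohuo" (len 9), cursors c1@6 c3@6 c2@9, authorship 13..132.2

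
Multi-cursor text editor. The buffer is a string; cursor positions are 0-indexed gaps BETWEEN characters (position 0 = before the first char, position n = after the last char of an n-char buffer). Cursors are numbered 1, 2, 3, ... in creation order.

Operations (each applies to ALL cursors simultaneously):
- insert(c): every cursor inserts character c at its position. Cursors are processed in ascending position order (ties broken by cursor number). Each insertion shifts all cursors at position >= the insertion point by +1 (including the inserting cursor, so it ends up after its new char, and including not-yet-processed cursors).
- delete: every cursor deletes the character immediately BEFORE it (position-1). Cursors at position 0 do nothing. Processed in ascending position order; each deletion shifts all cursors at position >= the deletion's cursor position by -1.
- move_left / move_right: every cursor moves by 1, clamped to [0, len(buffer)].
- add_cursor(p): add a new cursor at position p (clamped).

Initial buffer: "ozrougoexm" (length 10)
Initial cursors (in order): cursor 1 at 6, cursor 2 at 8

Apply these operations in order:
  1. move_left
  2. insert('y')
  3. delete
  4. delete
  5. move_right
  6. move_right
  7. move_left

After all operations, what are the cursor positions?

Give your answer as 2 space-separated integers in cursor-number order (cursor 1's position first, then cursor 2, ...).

After op 1 (move_left): buffer="ozrougoexm" (len 10), cursors c1@5 c2@7, authorship ..........
After op 2 (insert('y')): buffer="ozrouygoyexm" (len 12), cursors c1@6 c2@9, authorship .....1..2...
After op 3 (delete): buffer="ozrougoexm" (len 10), cursors c1@5 c2@7, authorship ..........
After op 4 (delete): buffer="ozrogexm" (len 8), cursors c1@4 c2@5, authorship ........
After op 5 (move_right): buffer="ozrogexm" (len 8), cursors c1@5 c2@6, authorship ........
After op 6 (move_right): buffer="ozrogexm" (len 8), cursors c1@6 c2@7, authorship ........
After op 7 (move_left): buffer="ozrogexm" (len 8), cursors c1@5 c2@6, authorship ........

Answer: 5 6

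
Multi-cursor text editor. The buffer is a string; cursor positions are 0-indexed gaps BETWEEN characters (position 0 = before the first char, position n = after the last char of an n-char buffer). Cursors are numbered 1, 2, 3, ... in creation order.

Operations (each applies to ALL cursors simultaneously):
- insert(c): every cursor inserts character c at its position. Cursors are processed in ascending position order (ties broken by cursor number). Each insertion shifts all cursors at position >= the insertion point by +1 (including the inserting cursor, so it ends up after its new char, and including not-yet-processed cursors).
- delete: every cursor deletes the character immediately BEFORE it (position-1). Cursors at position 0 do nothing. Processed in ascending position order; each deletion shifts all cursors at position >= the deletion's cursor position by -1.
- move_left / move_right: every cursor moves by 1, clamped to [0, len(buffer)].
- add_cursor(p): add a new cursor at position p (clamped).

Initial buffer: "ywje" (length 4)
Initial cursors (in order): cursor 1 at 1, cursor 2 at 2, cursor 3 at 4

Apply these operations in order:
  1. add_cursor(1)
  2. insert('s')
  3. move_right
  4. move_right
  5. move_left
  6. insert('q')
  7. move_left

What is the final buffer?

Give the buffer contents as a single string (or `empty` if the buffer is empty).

Answer: ysswqqsjqeqs

Derivation:
After op 1 (add_cursor(1)): buffer="ywje" (len 4), cursors c1@1 c4@1 c2@2 c3@4, authorship ....
After op 2 (insert('s')): buffer="ysswsjes" (len 8), cursors c1@3 c4@3 c2@5 c3@8, authorship .14.2..3
After op 3 (move_right): buffer="ysswsjes" (len 8), cursors c1@4 c4@4 c2@6 c3@8, authorship .14.2..3
After op 4 (move_right): buffer="ysswsjes" (len 8), cursors c1@5 c4@5 c2@7 c3@8, authorship .14.2..3
After op 5 (move_left): buffer="ysswsjes" (len 8), cursors c1@4 c4@4 c2@6 c3@7, authorship .14.2..3
After op 6 (insert('q')): buffer="ysswqqsjqeqs" (len 12), cursors c1@6 c4@6 c2@9 c3@11, authorship .14.142.2.33
After op 7 (move_left): buffer="ysswqqsjqeqs" (len 12), cursors c1@5 c4@5 c2@8 c3@10, authorship .14.142.2.33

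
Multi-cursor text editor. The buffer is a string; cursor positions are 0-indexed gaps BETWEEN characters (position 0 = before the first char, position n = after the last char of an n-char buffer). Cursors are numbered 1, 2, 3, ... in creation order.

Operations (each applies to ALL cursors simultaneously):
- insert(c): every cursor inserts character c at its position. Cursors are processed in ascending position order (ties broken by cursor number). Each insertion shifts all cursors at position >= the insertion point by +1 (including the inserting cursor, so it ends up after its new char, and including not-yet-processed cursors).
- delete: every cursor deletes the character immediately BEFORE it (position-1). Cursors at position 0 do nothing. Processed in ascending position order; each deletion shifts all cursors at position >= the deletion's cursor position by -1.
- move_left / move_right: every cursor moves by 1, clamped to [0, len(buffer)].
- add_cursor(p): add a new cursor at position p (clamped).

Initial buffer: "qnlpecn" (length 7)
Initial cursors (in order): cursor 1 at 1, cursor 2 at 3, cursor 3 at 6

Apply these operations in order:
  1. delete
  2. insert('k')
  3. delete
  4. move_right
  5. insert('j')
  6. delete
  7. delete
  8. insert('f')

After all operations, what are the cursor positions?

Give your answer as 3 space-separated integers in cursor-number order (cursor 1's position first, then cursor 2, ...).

Answer: 2 2 4

Derivation:
After op 1 (delete): buffer="npen" (len 4), cursors c1@0 c2@1 c3@3, authorship ....
After op 2 (insert('k')): buffer="knkpekn" (len 7), cursors c1@1 c2@3 c3@6, authorship 1.2..3.
After op 3 (delete): buffer="npen" (len 4), cursors c1@0 c2@1 c3@3, authorship ....
After op 4 (move_right): buffer="npen" (len 4), cursors c1@1 c2@2 c3@4, authorship ....
After op 5 (insert('j')): buffer="njpjenj" (len 7), cursors c1@2 c2@4 c3@7, authorship .1.2..3
After op 6 (delete): buffer="npen" (len 4), cursors c1@1 c2@2 c3@4, authorship ....
After op 7 (delete): buffer="e" (len 1), cursors c1@0 c2@0 c3@1, authorship .
After op 8 (insert('f')): buffer="ffef" (len 4), cursors c1@2 c2@2 c3@4, authorship 12.3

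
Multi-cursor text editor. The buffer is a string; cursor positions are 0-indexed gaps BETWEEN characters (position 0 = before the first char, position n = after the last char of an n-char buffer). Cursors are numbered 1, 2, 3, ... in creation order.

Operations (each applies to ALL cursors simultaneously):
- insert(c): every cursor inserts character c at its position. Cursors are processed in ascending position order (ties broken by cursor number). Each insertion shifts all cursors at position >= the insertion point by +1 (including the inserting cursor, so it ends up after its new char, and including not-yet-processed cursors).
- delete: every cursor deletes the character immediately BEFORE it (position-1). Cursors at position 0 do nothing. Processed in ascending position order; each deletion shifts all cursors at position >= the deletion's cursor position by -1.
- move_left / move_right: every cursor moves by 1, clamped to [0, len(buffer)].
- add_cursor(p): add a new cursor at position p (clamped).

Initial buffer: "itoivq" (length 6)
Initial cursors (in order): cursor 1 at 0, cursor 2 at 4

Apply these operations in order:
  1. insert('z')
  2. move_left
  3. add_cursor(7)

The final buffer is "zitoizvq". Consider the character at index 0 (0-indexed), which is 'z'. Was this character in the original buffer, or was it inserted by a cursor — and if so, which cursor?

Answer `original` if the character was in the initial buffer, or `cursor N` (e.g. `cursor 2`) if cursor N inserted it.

Answer: cursor 1

Derivation:
After op 1 (insert('z')): buffer="zitoizvq" (len 8), cursors c1@1 c2@6, authorship 1....2..
After op 2 (move_left): buffer="zitoizvq" (len 8), cursors c1@0 c2@5, authorship 1....2..
After op 3 (add_cursor(7)): buffer="zitoizvq" (len 8), cursors c1@0 c2@5 c3@7, authorship 1....2..
Authorship (.=original, N=cursor N): 1 . . . . 2 . .
Index 0: author = 1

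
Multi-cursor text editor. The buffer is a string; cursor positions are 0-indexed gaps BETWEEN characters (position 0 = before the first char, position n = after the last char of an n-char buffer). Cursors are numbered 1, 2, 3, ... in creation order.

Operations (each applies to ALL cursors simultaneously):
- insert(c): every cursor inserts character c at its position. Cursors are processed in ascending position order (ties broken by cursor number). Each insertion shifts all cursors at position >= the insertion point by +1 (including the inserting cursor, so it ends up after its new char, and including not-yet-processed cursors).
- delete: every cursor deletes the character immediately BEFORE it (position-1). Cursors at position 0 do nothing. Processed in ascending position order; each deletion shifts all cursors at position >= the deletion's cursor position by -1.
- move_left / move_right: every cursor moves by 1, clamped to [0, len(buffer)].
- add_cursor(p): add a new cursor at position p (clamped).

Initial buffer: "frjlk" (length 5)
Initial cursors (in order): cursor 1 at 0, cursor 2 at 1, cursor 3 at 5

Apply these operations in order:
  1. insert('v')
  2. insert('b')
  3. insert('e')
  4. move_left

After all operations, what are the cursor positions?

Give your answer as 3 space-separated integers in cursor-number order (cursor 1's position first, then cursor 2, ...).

After op 1 (insert('v')): buffer="vfvrjlkv" (len 8), cursors c1@1 c2@3 c3@8, authorship 1.2....3
After op 2 (insert('b')): buffer="vbfvbrjlkvb" (len 11), cursors c1@2 c2@5 c3@11, authorship 11.22....33
After op 3 (insert('e')): buffer="vbefvberjlkvbe" (len 14), cursors c1@3 c2@7 c3@14, authorship 111.222....333
After op 4 (move_left): buffer="vbefvberjlkvbe" (len 14), cursors c1@2 c2@6 c3@13, authorship 111.222....333

Answer: 2 6 13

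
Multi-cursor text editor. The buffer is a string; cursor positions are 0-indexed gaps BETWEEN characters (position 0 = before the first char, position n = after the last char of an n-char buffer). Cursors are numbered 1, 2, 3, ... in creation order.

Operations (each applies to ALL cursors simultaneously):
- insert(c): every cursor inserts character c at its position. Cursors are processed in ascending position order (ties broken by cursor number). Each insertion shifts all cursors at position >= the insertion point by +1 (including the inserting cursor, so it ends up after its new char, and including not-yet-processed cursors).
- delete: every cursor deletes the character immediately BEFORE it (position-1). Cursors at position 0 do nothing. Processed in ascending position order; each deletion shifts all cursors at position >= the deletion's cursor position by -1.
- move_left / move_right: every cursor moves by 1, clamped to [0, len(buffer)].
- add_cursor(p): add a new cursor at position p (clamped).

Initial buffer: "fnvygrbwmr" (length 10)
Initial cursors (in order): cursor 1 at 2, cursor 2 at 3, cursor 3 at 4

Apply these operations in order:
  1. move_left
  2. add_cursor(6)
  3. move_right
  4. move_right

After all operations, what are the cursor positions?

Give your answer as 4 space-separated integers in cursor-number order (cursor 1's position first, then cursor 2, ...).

After op 1 (move_left): buffer="fnvygrbwmr" (len 10), cursors c1@1 c2@2 c3@3, authorship ..........
After op 2 (add_cursor(6)): buffer="fnvygrbwmr" (len 10), cursors c1@1 c2@2 c3@3 c4@6, authorship ..........
After op 3 (move_right): buffer="fnvygrbwmr" (len 10), cursors c1@2 c2@3 c3@4 c4@7, authorship ..........
After op 4 (move_right): buffer="fnvygrbwmr" (len 10), cursors c1@3 c2@4 c3@5 c4@8, authorship ..........

Answer: 3 4 5 8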